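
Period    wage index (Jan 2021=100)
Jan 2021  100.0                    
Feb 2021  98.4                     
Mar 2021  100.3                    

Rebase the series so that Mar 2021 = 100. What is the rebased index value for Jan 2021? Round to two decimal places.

Rebased(Jan 2021) = 100.0 / 100.3 × 100 = 99.7009

99.70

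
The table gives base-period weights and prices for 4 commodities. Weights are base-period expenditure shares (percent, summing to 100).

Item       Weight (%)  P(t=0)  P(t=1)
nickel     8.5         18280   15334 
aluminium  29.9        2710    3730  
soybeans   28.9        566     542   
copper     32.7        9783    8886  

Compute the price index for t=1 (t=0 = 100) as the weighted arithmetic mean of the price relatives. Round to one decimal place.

105.7

nickel: 8.5 × (15334/18280) = 8.5 × 0.838840 = 7.1301
aluminium: 29.9 × (3730/2710) = 29.9 × 1.376384 = 41.1539
soybeans: 28.9 × (542/566) = 28.9 × 0.957597 = 27.6746
copper: 32.7 × (8886/9783) = 32.7 × 0.908310 = 29.7017
Index = Σ wᵢ·(p₁ᵢ/p₀ᵢ) = 7.1301 + 41.1539 + 27.6746 + 29.7017 = 105.6603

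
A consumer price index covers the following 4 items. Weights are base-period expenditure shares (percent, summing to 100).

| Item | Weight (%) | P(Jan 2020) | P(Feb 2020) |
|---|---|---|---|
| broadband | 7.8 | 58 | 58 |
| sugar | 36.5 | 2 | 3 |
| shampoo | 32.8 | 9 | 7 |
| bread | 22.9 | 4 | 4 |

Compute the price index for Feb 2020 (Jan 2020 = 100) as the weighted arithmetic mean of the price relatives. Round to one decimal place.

111.0

broadband: 7.8 × (58/58) = 7.8 × 1.000000 = 7.8000
sugar: 36.5 × (3/2) = 36.5 × 1.500000 = 54.7500
shampoo: 32.8 × (7/9) = 32.8 × 0.777778 = 25.5111
bread: 22.9 × (4/4) = 22.9 × 1.000000 = 22.9000
Index = Σ wᵢ·(p₁ᵢ/p₀ᵢ) = 7.8000 + 54.7500 + 25.5111 + 22.9000 = 110.9611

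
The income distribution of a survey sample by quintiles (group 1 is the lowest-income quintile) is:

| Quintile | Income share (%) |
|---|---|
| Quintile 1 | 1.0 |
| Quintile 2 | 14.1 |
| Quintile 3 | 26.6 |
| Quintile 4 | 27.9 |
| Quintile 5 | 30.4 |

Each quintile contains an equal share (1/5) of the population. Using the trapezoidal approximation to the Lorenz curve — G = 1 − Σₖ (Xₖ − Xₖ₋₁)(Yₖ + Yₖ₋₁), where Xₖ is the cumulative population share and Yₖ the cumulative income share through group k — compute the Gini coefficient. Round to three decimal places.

0.290

Cumulative income shares Yₖ: 0.0100, 0.1510, 0.4170, 0.6960, 1.0000
Σ (Xₖ−Xₖ₋₁)(Yₖ+Yₖ₋₁) = (1/5)(0.0100+0.0000) + (1/5)(0.1510+0.0100) + (1/5)(0.4170+0.1510) + (1/5)(0.6960+0.4170) + (1/5)(1.0000+0.6960)
  = 0.0020 + 0.0322 + 0.1136 + 0.2226 + 0.3392 = 0.7096
G = 1 − 0.7096 = 0.2904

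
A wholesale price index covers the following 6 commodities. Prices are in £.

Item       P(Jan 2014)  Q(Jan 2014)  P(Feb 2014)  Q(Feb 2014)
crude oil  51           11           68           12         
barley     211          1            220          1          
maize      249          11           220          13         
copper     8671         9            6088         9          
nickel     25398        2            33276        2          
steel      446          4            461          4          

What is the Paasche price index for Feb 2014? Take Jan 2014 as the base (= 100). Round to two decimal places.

Paasche price index uses current-period quantities as weights.
ΣP(Feb 2014)·Q(Feb 2014) = 68×12 + 220×1 + 220×13 + 6088×9 + 33276×2 + 461×4 = 816 + 220 + 2860 + 54792 + 66552 + 1844 = 127084
ΣP(Jan 2014)·Q(Feb 2014) = 51×12 + 211×1 + 249×13 + 8671×9 + 25398×2 + 446×4 = 612 + 211 + 3237 + 78039 + 50796 + 1784 = 134679
Index = 127084 / 134679 × 100 = 94.3607

94.36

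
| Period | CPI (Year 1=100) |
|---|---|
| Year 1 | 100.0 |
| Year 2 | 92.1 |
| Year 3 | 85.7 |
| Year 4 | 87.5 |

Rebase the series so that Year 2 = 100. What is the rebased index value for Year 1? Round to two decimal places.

108.58

Rebased(Year 1) = 100.0 / 92.1 × 100 = 108.5776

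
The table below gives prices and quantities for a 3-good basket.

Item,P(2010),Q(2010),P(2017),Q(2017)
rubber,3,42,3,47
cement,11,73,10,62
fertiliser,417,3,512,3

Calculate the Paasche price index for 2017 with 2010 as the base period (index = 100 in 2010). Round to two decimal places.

Paasche price index uses current-period quantities as weights.
ΣP(2017)·Q(2017) = 3×47 + 10×62 + 512×3 = 141 + 620 + 1536 = 2297
ΣP(2010)·Q(2017) = 3×47 + 11×62 + 417×3 = 141 + 682 + 1251 = 2074
Index = 2297 / 2074 × 100 = 110.7522

110.75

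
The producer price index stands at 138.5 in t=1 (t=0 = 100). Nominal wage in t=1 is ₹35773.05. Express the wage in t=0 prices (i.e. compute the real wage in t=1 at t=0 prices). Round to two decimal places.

25828.92

Real = Nominal ÷ (Index/100) = 35773.05 ÷ (138.5/100)
     = 35773.05 ÷ 1.385 = 25828.9170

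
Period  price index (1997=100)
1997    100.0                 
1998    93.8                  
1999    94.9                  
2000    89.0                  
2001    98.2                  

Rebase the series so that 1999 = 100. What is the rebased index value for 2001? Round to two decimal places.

103.48

Rebased(2001) = 98.2 / 94.9 × 100 = 103.4773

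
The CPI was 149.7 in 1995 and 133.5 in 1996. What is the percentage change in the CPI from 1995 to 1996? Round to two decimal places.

Change = (133.5 − 149.7) / 149.7 × 100
       = -16.2 / 149.7 × 100 = -10.8216%

-10.82%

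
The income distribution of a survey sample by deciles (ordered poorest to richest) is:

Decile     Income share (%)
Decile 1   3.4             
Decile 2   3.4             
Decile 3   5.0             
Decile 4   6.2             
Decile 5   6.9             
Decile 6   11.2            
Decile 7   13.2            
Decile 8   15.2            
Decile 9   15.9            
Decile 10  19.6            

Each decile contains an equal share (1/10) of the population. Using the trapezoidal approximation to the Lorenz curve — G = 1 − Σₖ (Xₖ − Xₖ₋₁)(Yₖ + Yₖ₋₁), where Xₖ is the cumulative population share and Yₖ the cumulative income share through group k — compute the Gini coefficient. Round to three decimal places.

Cumulative income shares Yₖ: 0.0340, 0.0680, 0.1180, 0.1800, 0.2490, 0.3610, 0.4930, 0.6450, 0.8040, 1.0000
Σ (Xₖ−Xₖ₋₁)(Yₖ+Yₖ₋₁) = (1/10)(0.0340+0.0000) + (1/10)(0.0680+0.0340) + (1/10)(0.1180+0.0680) + (1/10)(0.1800+0.1180) + (1/10)(0.2490+0.1800) + (1/10)(0.3610+0.2490) + (1/10)(0.4930+0.3610) + (1/10)(0.6450+0.4930) + (1/10)(0.8040+0.6450) + (1/10)(1.0000+0.8040)
  = 0.0034 + 0.0102 + 0.0186 + 0.0298 + 0.0429 + 0.0610 + 0.0854 + 0.1138 + 0.1449 + 0.1804 = 0.6904
G = 1 − 0.6904 = 0.3096

0.310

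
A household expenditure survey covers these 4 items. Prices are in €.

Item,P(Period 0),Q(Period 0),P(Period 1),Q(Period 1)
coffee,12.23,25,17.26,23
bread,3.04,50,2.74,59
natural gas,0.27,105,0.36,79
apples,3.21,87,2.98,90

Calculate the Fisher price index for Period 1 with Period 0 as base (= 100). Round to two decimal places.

112.01

Laspeyres component (base-period weights):
ΣP(Period 1)Q(Period 0) = 17.26×25 + 2.74×50 + 0.36×105 + 2.98×87 = 431.5 + 137 + 37.8 + 259.26 = 865.56
ΣP(Period 0)Q(Period 0) = 12.23×25 + 3.04×50 + 0.27×105 + 3.21×87 = 305.75 + 152 + 28.35 + 279.27 = 765.37
L = 865.56 / 765.37 × 100 = 113.0904
Paasche component (current-period weights):
ΣP(Period 1)Q(Period 1) = 17.26×23 + 2.74×59 + 0.36×79 + 2.98×90 = 396.98 + 161.66 + 28.44 + 268.2 = 855.28
ΣP(Period 0)Q(Period 1) = 12.23×23 + 3.04×59 + 0.27×79 + 3.21×90 = 281.29 + 179.36 + 21.33 + 288.9 = 770.88
P = 855.28 / 770.88 × 100 = 110.9485
Fisher = √(L × P) = √(113.0904 × 110.9485) = 112.0143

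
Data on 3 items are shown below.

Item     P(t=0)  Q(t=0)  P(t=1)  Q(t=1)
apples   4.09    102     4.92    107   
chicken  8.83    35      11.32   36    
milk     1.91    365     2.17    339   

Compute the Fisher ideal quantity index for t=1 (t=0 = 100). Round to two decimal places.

Laspeyres component (base-period weights):
ΣP(t=0)Q(t=1) = 4.09×107 + 8.83×36 + 1.91×339 = 437.63 + 317.88 + 647.49 = 1403
ΣP(t=0)Q(t=0) = 4.09×102 + 8.83×35 + 1.91×365 = 417.18 + 309.05 + 697.15 = 1423.38
L = 1403 / 1423.38 × 100 = 98.5682
Paasche component (current-period weights):
ΣP(t=1)Q(t=1) = 4.92×107 + 11.32×36 + 2.17×339 = 526.44 + 407.52 + 735.63 = 1669.59
ΣP(t=1)Q(t=0) = 4.92×102 + 11.32×35 + 2.17×365 = 501.84 + 396.2 + 792.05 = 1690.09
P = 1669.59 / 1690.09 × 100 = 98.7870
Fisher = √(L × P) = √(98.5682 × 98.7870) = 98.6776

98.68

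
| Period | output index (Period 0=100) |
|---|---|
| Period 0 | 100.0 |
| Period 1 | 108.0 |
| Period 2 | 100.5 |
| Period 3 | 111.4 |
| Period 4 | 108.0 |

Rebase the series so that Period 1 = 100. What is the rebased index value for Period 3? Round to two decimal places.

103.15

Rebased(Period 3) = 111.4 / 108.0 × 100 = 103.1481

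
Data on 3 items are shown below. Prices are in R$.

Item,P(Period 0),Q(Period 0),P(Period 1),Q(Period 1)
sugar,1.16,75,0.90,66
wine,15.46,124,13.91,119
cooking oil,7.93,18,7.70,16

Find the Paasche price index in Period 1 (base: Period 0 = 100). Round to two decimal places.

89.95

Paasche price index uses current-period quantities as weights.
ΣP(Period 1)·Q(Period 1) = 0.90×66 + 13.91×119 + 7.70×16 = 59.4 + 1655.29 + 123.2 = 1837.89
ΣP(Period 0)·Q(Period 1) = 1.16×66 + 15.46×119 + 7.93×16 = 76.56 + 1839.74 + 126.88 = 2043.18
Index = 1837.89 / 2043.18 × 100 = 89.9524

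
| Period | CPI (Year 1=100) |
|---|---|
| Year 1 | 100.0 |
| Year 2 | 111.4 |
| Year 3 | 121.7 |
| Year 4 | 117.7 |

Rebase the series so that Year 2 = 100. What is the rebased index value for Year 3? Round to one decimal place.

Rebased(Year 3) = 121.7 / 111.4 × 100 = 109.2460

109.2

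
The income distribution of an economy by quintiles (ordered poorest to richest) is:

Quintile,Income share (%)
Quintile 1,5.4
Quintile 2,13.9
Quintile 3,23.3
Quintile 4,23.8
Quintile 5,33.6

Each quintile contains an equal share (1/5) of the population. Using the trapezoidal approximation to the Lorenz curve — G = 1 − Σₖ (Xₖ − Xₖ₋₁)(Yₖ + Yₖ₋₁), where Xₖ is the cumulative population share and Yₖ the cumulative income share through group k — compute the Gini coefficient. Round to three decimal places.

0.265

Cumulative income shares Yₖ: 0.0540, 0.1930, 0.4260, 0.6640, 1.0000
Σ (Xₖ−Xₖ₋₁)(Yₖ+Yₖ₋₁) = (1/5)(0.0540+0.0000) + (1/5)(0.1930+0.0540) + (1/5)(0.4260+0.1930) + (1/5)(0.6640+0.4260) + (1/5)(1.0000+0.6640)
  = 0.0108 + 0.0494 + 0.1238 + 0.2180 + 0.3328 = 0.7348
G = 1 − 0.7348 = 0.2652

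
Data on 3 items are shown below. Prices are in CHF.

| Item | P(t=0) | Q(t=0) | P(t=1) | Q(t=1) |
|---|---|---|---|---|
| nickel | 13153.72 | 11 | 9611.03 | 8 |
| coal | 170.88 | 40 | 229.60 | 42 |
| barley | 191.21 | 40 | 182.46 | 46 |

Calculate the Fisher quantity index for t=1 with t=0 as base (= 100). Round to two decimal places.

76.91

Laspeyres component (base-period weights):
ΣP(t=0)Q(t=1) = 13153.72×8 + 170.88×42 + 191.21×46 = 105229.76 + 7176.96 + 8795.66 = 121202.38
ΣP(t=0)Q(t=0) = 13153.72×11 + 170.88×40 + 191.21×40 = 144690.92 + 6835.2 + 7648.4 = 159174.52
L = 121202.38 / 159174.52 × 100 = 76.1443
Paasche component (current-period weights):
ΣP(t=1)Q(t=1) = 9611.03×8 + 229.60×42 + 182.46×46 = 76888.24 + 9643.2 + 8393.16 = 94924.6
ΣP(t=1)Q(t=0) = 9611.03×11 + 229.60×40 + 182.46×40 = 105721.33 + 9184 + 7298.4 = 122203.73
P = 94924.6 / 122203.73 × 100 = 77.6773
Fisher = √(L × P) = √(76.1443 × 77.6773) = 76.9070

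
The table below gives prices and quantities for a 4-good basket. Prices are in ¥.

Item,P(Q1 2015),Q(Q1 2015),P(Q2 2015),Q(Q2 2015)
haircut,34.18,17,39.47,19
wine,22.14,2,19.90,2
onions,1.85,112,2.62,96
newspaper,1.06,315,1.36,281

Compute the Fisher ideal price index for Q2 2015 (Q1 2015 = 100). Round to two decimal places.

122.28

Laspeyres component (base-period weights):
ΣP(Q2 2015)Q(Q1 2015) = 39.47×17 + 19.90×2 + 2.62×112 + 1.36×315 = 670.99 + 39.8 + 293.44 + 428.4 = 1432.63
ΣP(Q1 2015)Q(Q1 2015) = 34.18×17 + 22.14×2 + 1.85×112 + 1.06×315 = 581.06 + 44.28 + 207.2 + 333.9 = 1166.44
L = 1432.63 / 1166.44 × 100 = 122.8207
Paasche component (current-period weights):
ΣP(Q2 2015)Q(Q2 2015) = 39.47×19 + 19.90×2 + 2.62×96 + 1.36×281 = 749.93 + 39.8 + 251.52 + 382.16 = 1423.41
ΣP(Q1 2015)Q(Q2 2015) = 34.18×19 + 22.14×2 + 1.85×96 + 1.06×281 = 649.42 + 44.28 + 177.6 + 297.86 = 1169.16
P = 1423.41 / 1169.16 × 100 = 121.7464
Fisher = √(L × P) = √(122.8207 × 121.7464) = 122.2824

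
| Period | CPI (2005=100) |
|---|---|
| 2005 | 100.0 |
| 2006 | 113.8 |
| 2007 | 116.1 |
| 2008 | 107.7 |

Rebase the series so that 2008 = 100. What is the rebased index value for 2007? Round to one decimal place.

Rebased(2007) = 116.1 / 107.7 × 100 = 107.7994

107.8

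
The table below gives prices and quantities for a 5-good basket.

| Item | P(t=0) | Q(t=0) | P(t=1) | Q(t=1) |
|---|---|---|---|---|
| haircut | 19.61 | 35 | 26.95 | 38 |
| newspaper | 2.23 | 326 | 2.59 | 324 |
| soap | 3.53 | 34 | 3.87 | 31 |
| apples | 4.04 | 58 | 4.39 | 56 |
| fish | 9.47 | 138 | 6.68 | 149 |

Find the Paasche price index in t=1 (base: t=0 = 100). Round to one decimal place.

Paasche price index uses current-period quantities as weights.
ΣP(t=1)·Q(t=1) = 26.95×38 + 2.59×324 + 3.87×31 + 4.39×56 + 6.68×149 = 1024.1 + 839.16 + 119.97 + 245.84 + 995.32 = 3224.39
ΣP(t=0)·Q(t=1) = 19.61×38 + 2.23×324 + 3.53×31 + 4.04×56 + 9.47×149 = 745.18 + 722.52 + 109.43 + 226.24 + 1411.03 = 3214.4
Index = 3224.39 / 3214.4 × 100 = 100.3108

100.3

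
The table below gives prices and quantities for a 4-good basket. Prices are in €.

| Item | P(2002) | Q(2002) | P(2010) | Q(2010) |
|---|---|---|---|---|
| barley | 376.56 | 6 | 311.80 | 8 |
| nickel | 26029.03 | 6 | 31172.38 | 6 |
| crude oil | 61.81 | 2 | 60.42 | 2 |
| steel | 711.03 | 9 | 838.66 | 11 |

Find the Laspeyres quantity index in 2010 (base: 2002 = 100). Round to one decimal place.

101.3

Laspeyres quantity index uses base-period prices as weights.
ΣP(2002)·Q(2010) = 376.56×8 + 26029.03×6 + 61.81×2 + 711.03×11 = 3012.48 + 156174.18 + 123.62 + 7821.33 = 167131.61
ΣP(2002)·Q(2002) = 376.56×6 + 26029.03×6 + 61.81×2 + 711.03×9 = 2259.36 + 156174.18 + 123.62 + 6399.27 = 164956.43
Index = 167131.61 / 164956.43 × 100 = 101.3186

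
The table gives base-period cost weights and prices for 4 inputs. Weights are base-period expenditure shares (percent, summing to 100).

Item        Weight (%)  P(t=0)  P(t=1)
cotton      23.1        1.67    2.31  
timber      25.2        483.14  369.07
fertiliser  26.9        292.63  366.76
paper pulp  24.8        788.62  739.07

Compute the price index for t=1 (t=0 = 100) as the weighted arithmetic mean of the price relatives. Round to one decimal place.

cotton: 23.1 × (2.31/1.67) = 23.1 × 1.383234 = 31.9527
timber: 25.2 × (369.07/483.14) = 25.2 × 0.763899 = 19.2502
fertiliser: 26.9 × (366.76/292.63) = 26.9 × 1.253323 = 33.7144
paper pulp: 24.8 × (739.07/788.62) = 24.8 × 0.937169 = 23.2418
Index = Σ wᵢ·(p₁ᵢ/p₀ᵢ) = 31.9527 + 19.2502 + 33.7144 + 23.2418 = 108.1591

108.2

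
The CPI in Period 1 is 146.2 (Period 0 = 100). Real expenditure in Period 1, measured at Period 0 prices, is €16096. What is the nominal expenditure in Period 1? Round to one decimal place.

Nominal = Real × (Index/100) = 16096 × (146.2/100)
        = 16096 × 1.462 = 23532.3520

23532.4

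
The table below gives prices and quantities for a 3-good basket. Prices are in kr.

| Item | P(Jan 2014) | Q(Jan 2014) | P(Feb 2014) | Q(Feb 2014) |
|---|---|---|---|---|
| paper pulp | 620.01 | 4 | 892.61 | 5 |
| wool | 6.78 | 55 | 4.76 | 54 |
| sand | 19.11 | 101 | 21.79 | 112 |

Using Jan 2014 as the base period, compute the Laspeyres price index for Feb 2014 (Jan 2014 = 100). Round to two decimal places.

Laspeyres price index uses base-period quantities as weights.
ΣP(Feb 2014)·Q(Jan 2014) = 892.61×4 + 4.76×55 + 21.79×101 = 3570.44 + 261.8 + 2200.79 = 6033.03
ΣP(Jan 2014)·Q(Jan 2014) = 620.01×4 + 6.78×55 + 19.11×101 = 2480.04 + 372.9 + 1930.11 = 4783.05
Index = 6033.03 / 4783.05 × 100 = 126.1335

126.13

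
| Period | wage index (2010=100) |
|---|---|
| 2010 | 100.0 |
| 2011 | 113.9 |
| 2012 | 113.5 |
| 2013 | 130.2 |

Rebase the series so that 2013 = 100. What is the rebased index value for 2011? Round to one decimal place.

87.5

Rebased(2011) = 113.9 / 130.2 × 100 = 87.4808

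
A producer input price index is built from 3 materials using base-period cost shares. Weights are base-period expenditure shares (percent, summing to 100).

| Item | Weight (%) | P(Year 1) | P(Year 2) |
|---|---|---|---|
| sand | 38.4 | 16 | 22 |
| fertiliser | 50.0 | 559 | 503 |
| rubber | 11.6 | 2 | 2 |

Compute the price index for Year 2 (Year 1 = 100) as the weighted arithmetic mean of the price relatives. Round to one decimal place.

sand: 38.4 × (22/16) = 38.4 × 1.375000 = 52.8000
fertiliser: 50.0 × (503/559) = 50.0 × 0.899821 = 44.9911
rubber: 11.6 × (2/2) = 11.6 × 1.000000 = 11.6000
Index = Σ wᵢ·(p₁ᵢ/p₀ᵢ) = 52.8000 + 44.9911 + 11.6000 = 109.3911

109.4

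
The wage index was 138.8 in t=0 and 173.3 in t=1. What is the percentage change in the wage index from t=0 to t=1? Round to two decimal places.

24.86%

Change = (173.3 − 138.8) / 138.8 × 100
       = 34.5 / 138.8 × 100 = 24.8559%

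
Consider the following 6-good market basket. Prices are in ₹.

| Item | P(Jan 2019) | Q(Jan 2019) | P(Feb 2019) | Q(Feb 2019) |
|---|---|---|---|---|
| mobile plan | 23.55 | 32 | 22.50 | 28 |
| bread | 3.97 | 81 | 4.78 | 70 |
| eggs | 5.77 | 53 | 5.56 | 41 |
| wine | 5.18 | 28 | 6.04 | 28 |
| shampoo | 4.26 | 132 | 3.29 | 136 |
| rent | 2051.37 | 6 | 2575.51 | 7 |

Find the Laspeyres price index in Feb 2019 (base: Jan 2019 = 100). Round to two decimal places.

121.27

Laspeyres price index uses base-period quantities as weights.
ΣP(Feb 2019)·Q(Jan 2019) = 22.50×32 + 4.78×81 + 5.56×53 + 6.04×28 + 3.29×132 + 2575.51×6 = 720 + 387.18 + 294.68 + 169.12 + 434.28 + 15453.06 = 17458.32
ΣP(Jan 2019)·Q(Jan 2019) = 23.55×32 + 3.97×81 + 5.77×53 + 5.18×28 + 4.26×132 + 2051.37×6 = 753.6 + 321.57 + 305.81 + 145.04 + 562.32 + 12308.22 = 14396.56
Index = 17458.32 / 14396.56 × 100 = 121.2673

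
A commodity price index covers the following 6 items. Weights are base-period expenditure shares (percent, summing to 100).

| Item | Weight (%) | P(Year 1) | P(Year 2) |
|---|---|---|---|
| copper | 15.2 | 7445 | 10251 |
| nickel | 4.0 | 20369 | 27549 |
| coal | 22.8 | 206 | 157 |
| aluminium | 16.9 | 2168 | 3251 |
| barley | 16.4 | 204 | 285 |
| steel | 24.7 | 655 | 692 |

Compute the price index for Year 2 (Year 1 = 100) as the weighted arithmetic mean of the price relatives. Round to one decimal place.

118.1

copper: 15.2 × (10251/7445) = 15.2 × 1.376897 = 20.9288
nickel: 4.0 × (27549/20369) = 4.0 × 1.352496 = 5.4100
coal: 22.8 × (157/206) = 22.8 × 0.762136 = 17.3767
aluminium: 16.9 × (3251/2168) = 16.9 × 1.499539 = 25.3422
barley: 16.4 × (285/204) = 16.4 × 1.397059 = 22.9118
steel: 24.7 × (692/655) = 24.7 × 1.056489 = 26.0953
Index = Σ wᵢ·(p₁ᵢ/p₀ᵢ) = 20.9288 + 5.4100 + 17.3767 + 25.3422 + 22.9118 + 26.0953 = 118.0648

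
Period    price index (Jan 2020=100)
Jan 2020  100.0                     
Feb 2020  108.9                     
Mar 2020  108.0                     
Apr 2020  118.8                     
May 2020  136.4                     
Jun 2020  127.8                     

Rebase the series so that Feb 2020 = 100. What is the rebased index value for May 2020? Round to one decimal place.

Rebased(May 2020) = 136.4 / 108.9 × 100 = 125.2525

125.3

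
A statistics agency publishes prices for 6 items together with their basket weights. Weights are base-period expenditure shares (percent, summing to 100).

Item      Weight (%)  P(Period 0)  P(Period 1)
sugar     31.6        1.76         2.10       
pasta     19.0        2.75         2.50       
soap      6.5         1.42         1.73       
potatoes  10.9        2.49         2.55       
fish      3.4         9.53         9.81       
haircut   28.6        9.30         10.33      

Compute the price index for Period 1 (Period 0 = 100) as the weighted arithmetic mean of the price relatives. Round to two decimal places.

sugar: 31.6 × (2.10/1.76) = 31.6 × 1.193182 = 37.7045
pasta: 19.0 × (2.50/2.75) = 19.0 × 0.909091 = 17.2727
soap: 6.5 × (1.73/1.42) = 6.5 × 1.218310 = 7.9190
potatoes: 10.9 × (2.55/2.49) = 10.9 × 1.024096 = 11.1627
fish: 3.4 × (9.81/9.53) = 3.4 × 1.029381 = 3.4999
haircut: 28.6 × (10.33/9.30) = 28.6 × 1.110753 = 31.7675
Index = Σ wᵢ·(p₁ᵢ/p₀ᵢ) = 37.7045 + 17.2727 + 7.9190 + 11.1627 + 3.4999 + 31.7675 = 109.3264

109.33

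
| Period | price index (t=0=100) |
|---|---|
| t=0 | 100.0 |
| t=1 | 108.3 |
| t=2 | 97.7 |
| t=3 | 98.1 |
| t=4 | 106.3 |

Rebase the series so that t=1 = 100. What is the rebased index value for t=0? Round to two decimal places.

Rebased(t=0) = 100.0 / 108.3 × 100 = 92.3361

92.34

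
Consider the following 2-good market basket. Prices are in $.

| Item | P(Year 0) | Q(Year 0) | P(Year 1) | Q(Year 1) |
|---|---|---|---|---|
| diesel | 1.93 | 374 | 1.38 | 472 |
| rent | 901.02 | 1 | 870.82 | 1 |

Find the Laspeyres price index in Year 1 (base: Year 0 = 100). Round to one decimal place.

Laspeyres price index uses base-period quantities as weights.
ΣP(Year 1)·Q(Year 0) = 1.38×374 + 870.82×1 = 516.12 + 870.82 = 1386.94
ΣP(Year 0)·Q(Year 0) = 1.93×374 + 901.02×1 = 721.82 + 901.02 = 1622.84
Index = 1386.94 / 1622.84 × 100 = 85.4638

85.5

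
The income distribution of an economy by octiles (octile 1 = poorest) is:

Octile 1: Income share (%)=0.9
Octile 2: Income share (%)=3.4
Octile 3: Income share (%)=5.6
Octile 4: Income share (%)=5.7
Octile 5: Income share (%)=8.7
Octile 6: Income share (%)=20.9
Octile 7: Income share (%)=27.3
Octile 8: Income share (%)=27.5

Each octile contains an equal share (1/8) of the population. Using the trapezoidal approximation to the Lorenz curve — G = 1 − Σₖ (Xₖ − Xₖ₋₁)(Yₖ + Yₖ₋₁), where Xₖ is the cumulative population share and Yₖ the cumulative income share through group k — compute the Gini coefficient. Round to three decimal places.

Cumulative income shares Yₖ: 0.0090, 0.0430, 0.0990, 0.1560, 0.2430, 0.4520, 0.7250, 1.0000
Σ (Xₖ−Xₖ₋₁)(Yₖ+Yₖ₋₁) = (1/8)(0.0090+0.0000) + (1/8)(0.0430+0.0090) + (1/8)(0.0990+0.0430) + (1/8)(0.1560+0.0990) + (1/8)(0.2430+0.1560) + (1/8)(0.4520+0.2430) + (1/8)(0.7250+0.4520) + (1/8)(1.0000+0.7250)
  = 0.0011 + 0.0065 + 0.0178 + 0.0319 + 0.0499 + 0.0869 + 0.1471 + 0.2156 = 0.5567
G = 1 − 0.5567 = 0.4433

0.443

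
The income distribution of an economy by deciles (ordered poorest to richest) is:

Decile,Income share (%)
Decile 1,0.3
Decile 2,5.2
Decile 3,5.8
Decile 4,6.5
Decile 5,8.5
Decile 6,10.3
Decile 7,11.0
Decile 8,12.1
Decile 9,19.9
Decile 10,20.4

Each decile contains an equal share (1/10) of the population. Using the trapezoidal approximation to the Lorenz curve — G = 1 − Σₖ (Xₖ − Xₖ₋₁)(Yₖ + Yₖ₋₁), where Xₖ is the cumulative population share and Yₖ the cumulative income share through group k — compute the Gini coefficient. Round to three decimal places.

Cumulative income shares Yₖ: 0.0030, 0.0550, 0.1130, 0.1780, 0.2630, 0.3660, 0.4760, 0.5970, 0.7960, 1.0000
Σ (Xₖ−Xₖ₋₁)(Yₖ+Yₖ₋₁) = (1/10)(0.0030+0.0000) + (1/10)(0.0550+0.0030) + (1/10)(0.1130+0.0550) + (1/10)(0.1780+0.1130) + (1/10)(0.2630+0.1780) + (1/10)(0.3660+0.2630) + (1/10)(0.4760+0.3660) + (1/10)(0.5970+0.4760) + (1/10)(0.7960+0.5970) + (1/10)(1.0000+0.7960)
  = 0.0003 + 0.0058 + 0.0168 + 0.0291 + 0.0441 + 0.0629 + 0.0842 + 0.1073 + 0.1393 + 0.1796 = 0.6694
G = 1 − 0.6694 = 0.3306

0.331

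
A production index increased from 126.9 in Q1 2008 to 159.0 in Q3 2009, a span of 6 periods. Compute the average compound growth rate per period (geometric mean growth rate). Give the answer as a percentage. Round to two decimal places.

3.83%

Growth factor = (159.0/126.9)^(1/6) = (1.252955)^(1/6) = 1.038299
Growth rate = 1.038299 − 1 = 0.038299 = 3.8299%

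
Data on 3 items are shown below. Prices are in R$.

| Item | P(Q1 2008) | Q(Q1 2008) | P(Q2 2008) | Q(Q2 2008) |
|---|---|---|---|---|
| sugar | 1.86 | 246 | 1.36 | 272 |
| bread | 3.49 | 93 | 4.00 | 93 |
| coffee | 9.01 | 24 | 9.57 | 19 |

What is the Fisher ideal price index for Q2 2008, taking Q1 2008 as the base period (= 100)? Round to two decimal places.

Laspeyres component (base-period weights):
ΣP(Q2 2008)Q(Q1 2008) = 1.36×246 + 4.00×93 + 9.57×24 = 334.56 + 372 + 229.68 = 936.24
ΣP(Q1 2008)Q(Q1 2008) = 1.86×246 + 3.49×93 + 9.01×24 = 457.56 + 324.57 + 216.24 = 998.37
L = 936.24 / 998.37 × 100 = 93.7769
Paasche component (current-period weights):
ΣP(Q2 2008)Q(Q2 2008) = 1.36×272 + 4.00×93 + 9.57×19 = 369.92 + 372 + 181.83 = 923.75
ΣP(Q1 2008)Q(Q2 2008) = 1.86×272 + 3.49×93 + 9.01×19 = 505.92 + 324.57 + 171.19 = 1001.68
P = 923.75 / 1001.68 × 100 = 92.2201
Fisher = √(L × P) = √(93.7769 × 92.2201) = 92.9952

93.00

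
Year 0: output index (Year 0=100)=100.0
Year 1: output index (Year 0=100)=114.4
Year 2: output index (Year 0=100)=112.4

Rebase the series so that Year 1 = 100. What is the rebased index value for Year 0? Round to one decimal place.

87.4

Rebased(Year 0) = 100.0 / 114.4 × 100 = 87.4126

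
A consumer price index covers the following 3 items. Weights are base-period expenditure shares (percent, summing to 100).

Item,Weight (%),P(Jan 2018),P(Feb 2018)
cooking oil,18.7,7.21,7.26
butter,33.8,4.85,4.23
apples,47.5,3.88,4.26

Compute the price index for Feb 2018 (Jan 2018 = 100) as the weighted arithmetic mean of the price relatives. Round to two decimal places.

cooking oil: 18.7 × (7.26/7.21) = 18.7 × 1.006935 = 18.8297
butter: 33.8 × (4.23/4.85) = 33.8 × 0.872165 = 29.4792
apples: 47.5 × (4.26/3.88) = 47.5 × 1.097938 = 52.1521
Index = Σ wᵢ·(p₁ᵢ/p₀ᵢ) = 18.8297 + 29.4792 + 52.1521 = 100.4609

100.46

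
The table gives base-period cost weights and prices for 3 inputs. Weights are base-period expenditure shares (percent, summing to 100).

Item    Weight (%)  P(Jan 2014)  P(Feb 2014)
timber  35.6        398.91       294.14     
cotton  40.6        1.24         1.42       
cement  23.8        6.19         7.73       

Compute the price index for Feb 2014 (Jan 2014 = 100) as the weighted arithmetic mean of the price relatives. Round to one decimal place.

102.5

timber: 35.6 × (294.14/398.91) = 35.6 × 0.737359 = 26.2500
cotton: 40.6 × (1.42/1.24) = 40.6 × 1.145161 = 46.4935
cement: 23.8 × (7.73/6.19) = 23.8 × 1.248788 = 29.7212
Index = Σ wᵢ·(p₁ᵢ/p₀ᵢ) = 26.2500 + 46.4935 + 29.7212 = 102.4647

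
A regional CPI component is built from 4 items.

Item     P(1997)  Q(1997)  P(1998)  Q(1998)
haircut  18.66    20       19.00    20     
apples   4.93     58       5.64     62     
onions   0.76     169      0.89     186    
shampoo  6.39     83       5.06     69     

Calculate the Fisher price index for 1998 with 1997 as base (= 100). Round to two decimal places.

97.80

Laspeyres component (base-period weights):
ΣP(1998)Q(1997) = 19.00×20 + 5.64×58 + 0.89×169 + 5.06×83 = 380 + 327.12 + 150.41 + 419.98 = 1277.51
ΣP(1997)Q(1997) = 18.66×20 + 4.93×58 + 0.76×169 + 6.39×83 = 373.2 + 285.94 + 128.44 + 530.37 = 1317.95
L = 1277.51 / 1317.95 × 100 = 96.9316
Paasche component (current-period weights):
ΣP(1998)Q(1998) = 19.00×20 + 5.64×62 + 0.89×186 + 5.06×69 = 380 + 349.68 + 165.54 + 349.14 = 1244.36
ΣP(1997)Q(1998) = 18.66×20 + 4.93×62 + 0.76×186 + 6.39×69 = 373.2 + 305.66 + 141.36 + 440.91 = 1261.13
P = 1244.36 / 1261.13 × 100 = 98.6702
Fisher = √(L × P) = √(96.9316 × 98.6702) = 97.7971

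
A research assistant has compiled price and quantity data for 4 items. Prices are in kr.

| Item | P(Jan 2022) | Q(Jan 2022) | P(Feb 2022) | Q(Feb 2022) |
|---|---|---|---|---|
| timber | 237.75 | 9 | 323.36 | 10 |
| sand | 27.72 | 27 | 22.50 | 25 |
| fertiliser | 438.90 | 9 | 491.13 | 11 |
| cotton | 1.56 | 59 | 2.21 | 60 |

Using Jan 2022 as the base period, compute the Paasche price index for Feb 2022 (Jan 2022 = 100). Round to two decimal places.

116.76

Paasche price index uses current-period quantities as weights.
ΣP(Feb 2022)·Q(Feb 2022) = 323.36×10 + 22.50×25 + 491.13×11 + 2.21×60 = 3233.6 + 562.5 + 5402.43 + 132.6 = 9331.13
ΣP(Jan 2022)·Q(Feb 2022) = 237.75×10 + 27.72×25 + 438.90×11 + 1.56×60 = 2377.5 + 693 + 4827.9 + 93.6 = 7992
Index = 9331.13 / 7992 × 100 = 116.7559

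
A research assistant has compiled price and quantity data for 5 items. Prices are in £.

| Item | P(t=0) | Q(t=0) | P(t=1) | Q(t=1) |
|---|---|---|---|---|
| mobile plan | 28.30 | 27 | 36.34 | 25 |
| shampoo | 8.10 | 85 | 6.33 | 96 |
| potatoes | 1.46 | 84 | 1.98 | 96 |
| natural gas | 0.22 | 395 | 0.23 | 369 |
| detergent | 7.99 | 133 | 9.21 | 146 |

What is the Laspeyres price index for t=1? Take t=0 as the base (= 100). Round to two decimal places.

110.15

Laspeyres price index uses base-period quantities as weights.
ΣP(t=1)·Q(t=0) = 36.34×27 + 6.33×85 + 1.98×84 + 0.23×395 + 9.21×133 = 981.18 + 538.05 + 166.32 + 90.85 + 1224.93 = 3001.33
ΣP(t=0)·Q(t=0) = 28.30×27 + 8.10×85 + 1.46×84 + 0.22×395 + 7.99×133 = 764.1 + 688.5 + 122.64 + 86.9 + 1062.67 = 2724.81
Index = 3001.33 / 2724.81 × 100 = 110.1482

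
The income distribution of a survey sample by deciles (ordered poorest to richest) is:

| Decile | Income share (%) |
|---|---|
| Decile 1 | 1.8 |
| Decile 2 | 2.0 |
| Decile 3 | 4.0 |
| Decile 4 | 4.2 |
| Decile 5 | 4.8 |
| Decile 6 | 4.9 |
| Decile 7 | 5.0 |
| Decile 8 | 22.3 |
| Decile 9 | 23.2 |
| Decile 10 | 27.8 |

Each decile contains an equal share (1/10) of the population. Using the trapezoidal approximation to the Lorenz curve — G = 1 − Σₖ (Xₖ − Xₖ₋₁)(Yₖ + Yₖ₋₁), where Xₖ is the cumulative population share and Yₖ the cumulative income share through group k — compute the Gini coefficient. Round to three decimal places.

Cumulative income shares Yₖ: 0.0180, 0.0380, 0.0780, 0.1200, 0.1680, 0.2170, 0.2670, 0.4900, 0.7220, 1.0000
Σ (Xₖ−Xₖ₋₁)(Yₖ+Yₖ₋₁) = (1/10)(0.0180+0.0000) + (1/10)(0.0380+0.0180) + (1/10)(0.0780+0.0380) + (1/10)(0.1200+0.0780) + (1/10)(0.1680+0.1200) + (1/10)(0.2170+0.1680) + (1/10)(0.2670+0.2170) + (1/10)(0.4900+0.2670) + (1/10)(0.7220+0.4900) + (1/10)(1.0000+0.7220)
  = 0.0018 + 0.0056 + 0.0116 + 0.0198 + 0.0288 + 0.0385 + 0.0484 + 0.0757 + 0.1212 + 0.1722 = 0.5236
G = 1 − 0.5236 = 0.4764

0.476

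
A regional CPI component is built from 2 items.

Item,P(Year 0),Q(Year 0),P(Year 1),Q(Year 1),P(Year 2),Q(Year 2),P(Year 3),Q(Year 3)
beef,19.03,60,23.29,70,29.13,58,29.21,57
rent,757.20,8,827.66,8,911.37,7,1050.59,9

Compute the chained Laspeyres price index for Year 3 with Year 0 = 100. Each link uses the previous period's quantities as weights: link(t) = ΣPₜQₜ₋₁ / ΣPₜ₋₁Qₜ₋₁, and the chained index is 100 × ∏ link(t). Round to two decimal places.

Link Year 0→Year 1:
ΣP(Year 1)Q(Year 0) = 23.29×60 + 827.66×8 = 1397.4 + 6621.28 = 8018.68
ΣP(Year 0)Q(Year 0) = 19.03×60 + 757.20×8 = 1141.8 + 6057.6 = 7199.4
link = 8018.68/7199.4 = 1.113798
Link Year 1→Year 2:
ΣP(Year 2)Q(Year 1) = 29.13×70 + 911.37×8 = 2039.1 + 7290.96 = 9330.06
ΣP(Year 1)Q(Year 1) = 23.29×70 + 827.66×8 = 1630.3 + 6621.28 = 8251.58
link = 9330.06/8251.58 = 1.130700
Link Year 2→Year 3:
ΣP(Year 3)Q(Year 2) = 29.21×58 + 1050.59×7 = 1694.18 + 7354.13 = 9048.31
ΣP(Year 2)Q(Year 2) = 29.13×58 + 911.37×7 = 1689.54 + 6379.59 = 8069.13
link = 9048.31/8069.13 = 1.121349
Chained index = 100 × 1.113798 × 1.130700 × 1.121349 = 141.2195

141.22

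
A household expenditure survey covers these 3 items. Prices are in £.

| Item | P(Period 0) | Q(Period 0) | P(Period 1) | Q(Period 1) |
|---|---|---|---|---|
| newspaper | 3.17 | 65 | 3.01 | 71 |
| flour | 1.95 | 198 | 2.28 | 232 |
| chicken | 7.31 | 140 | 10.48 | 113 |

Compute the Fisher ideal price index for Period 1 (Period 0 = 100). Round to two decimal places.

129.51

Laspeyres component (base-period weights):
ΣP(Period 1)Q(Period 0) = 3.01×65 + 2.28×198 + 10.48×140 = 195.65 + 451.44 + 1467.2 = 2114.29
ΣP(Period 0)Q(Period 0) = 3.17×65 + 1.95×198 + 7.31×140 = 206.05 + 386.1 + 1023.4 = 1615.55
L = 2114.29 / 1615.55 × 100 = 130.8712
Paasche component (current-period weights):
ΣP(Period 1)Q(Period 1) = 3.01×71 + 2.28×232 + 10.48×113 = 213.71 + 528.96 + 1184.24 = 1926.91
ΣP(Period 0)Q(Period 1) = 3.17×71 + 1.95×232 + 7.31×113 = 225.07 + 452.4 + 826.03 = 1503.5
P = 1926.91 / 1503.5 × 100 = 128.1616
Fisher = √(L × P) = √(130.8712 × 128.1616) = 129.5093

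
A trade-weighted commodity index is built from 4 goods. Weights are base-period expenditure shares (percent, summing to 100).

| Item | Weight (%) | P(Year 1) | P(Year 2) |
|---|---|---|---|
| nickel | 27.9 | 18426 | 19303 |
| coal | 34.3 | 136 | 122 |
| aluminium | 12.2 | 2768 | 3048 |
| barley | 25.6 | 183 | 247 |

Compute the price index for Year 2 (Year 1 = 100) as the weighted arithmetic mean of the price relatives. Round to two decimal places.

107.98

nickel: 27.9 × (19303/18426) = 27.9 × 1.047596 = 29.2279
coal: 34.3 × (122/136) = 34.3 × 0.897059 = 30.7691
aluminium: 12.2 × (3048/2768) = 12.2 × 1.101156 = 13.4341
barley: 25.6 × (247/183) = 25.6 × 1.349727 = 34.5530
Index = Σ wᵢ·(p₁ᵢ/p₀ᵢ) = 29.2279 + 30.7691 + 13.4341 + 34.5530 = 107.9841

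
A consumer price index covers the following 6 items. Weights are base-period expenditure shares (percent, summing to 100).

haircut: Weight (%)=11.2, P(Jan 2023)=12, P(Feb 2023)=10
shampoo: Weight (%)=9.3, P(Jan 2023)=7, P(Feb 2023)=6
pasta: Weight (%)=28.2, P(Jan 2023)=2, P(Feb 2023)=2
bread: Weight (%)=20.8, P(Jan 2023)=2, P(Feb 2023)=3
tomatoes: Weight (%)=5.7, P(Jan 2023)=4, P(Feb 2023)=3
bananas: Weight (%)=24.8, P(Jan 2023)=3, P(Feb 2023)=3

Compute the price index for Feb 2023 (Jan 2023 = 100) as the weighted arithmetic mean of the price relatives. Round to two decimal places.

haircut: 11.2 × (10/12) = 11.2 × 0.833333 = 9.3333
shampoo: 9.3 × (6/7) = 9.3 × 0.857143 = 7.9714
pasta: 28.2 × (2/2) = 28.2 × 1.000000 = 28.2000
bread: 20.8 × (3/2) = 20.8 × 1.500000 = 31.2000
tomatoes: 5.7 × (3/4) = 5.7 × 0.750000 = 4.2750
bananas: 24.8 × (3/3) = 24.8 × 1.000000 = 24.8000
Index = Σ wᵢ·(p₁ᵢ/p₀ᵢ) = 9.3333 + 7.9714 + 28.2000 + 31.2000 + 4.2750 + 24.8000 = 105.7798

105.78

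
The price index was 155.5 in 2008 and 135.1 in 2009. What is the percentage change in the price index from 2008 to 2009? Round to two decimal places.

-13.12%

Change = (135.1 − 155.5) / 155.5 × 100
       = -20.4 / 155.5 × 100 = -13.1190%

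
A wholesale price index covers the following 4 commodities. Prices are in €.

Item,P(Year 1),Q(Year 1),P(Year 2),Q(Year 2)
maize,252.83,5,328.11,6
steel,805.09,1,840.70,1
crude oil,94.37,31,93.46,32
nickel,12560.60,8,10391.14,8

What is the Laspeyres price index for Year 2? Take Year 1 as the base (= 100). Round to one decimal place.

83.9

Laspeyres price index uses base-period quantities as weights.
ΣP(Year 2)·Q(Year 1) = 328.11×5 + 840.70×1 + 93.46×31 + 10391.14×8 = 1640.55 + 840.7 + 2897.26 + 83129.12 = 88507.63
ΣP(Year 1)·Q(Year 1) = 252.83×5 + 805.09×1 + 94.37×31 + 12560.60×8 = 1264.15 + 805.09 + 2925.47 + 100484.8 = 105479.51
Index = 88507.63 / 105479.51 × 100 = 83.9098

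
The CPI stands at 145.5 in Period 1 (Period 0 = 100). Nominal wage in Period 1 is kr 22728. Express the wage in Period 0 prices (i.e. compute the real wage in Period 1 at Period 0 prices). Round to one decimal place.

Real = Nominal ÷ (Index/100) = 22728 ÷ (145.5/100)
     = 22728 ÷ 1.455 = 15620.6186

15620.6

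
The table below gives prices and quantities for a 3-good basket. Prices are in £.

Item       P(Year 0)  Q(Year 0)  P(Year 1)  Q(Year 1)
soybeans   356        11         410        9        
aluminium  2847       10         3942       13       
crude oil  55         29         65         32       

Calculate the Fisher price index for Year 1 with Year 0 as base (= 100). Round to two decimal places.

135.33

Laspeyres component (base-period weights):
ΣP(Year 1)Q(Year 0) = 410×11 + 3942×10 + 65×29 = 4510 + 39420 + 1885 = 45815
ΣP(Year 0)Q(Year 0) = 356×11 + 2847×10 + 55×29 = 3916 + 28470 + 1595 = 33981
L = 45815 / 33981 × 100 = 134.8253
Paasche component (current-period weights):
ΣP(Year 1)Q(Year 1) = 410×9 + 3942×13 + 65×32 = 3690 + 51246 + 2080 = 57016
ΣP(Year 0)Q(Year 1) = 356×9 + 2847×13 + 55×32 = 3204 + 37011 + 1760 = 41975
P = 57016 / 41975 × 100 = 135.8332
Fisher = √(L × P) = √(134.8253 × 135.8332) = 135.3284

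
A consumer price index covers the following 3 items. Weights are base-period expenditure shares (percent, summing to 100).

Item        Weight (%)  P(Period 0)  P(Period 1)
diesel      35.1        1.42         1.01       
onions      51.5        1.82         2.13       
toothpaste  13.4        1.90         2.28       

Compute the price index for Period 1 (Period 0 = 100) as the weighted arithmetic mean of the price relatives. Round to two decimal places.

diesel: 35.1 × (1.01/1.42) = 35.1 × 0.711268 = 24.9655
onions: 51.5 × (2.13/1.82) = 51.5 × 1.170330 = 60.2720
toothpaste: 13.4 × (2.28/1.90) = 13.4 × 1.200000 = 16.0800
Index = Σ wᵢ·(p₁ᵢ/p₀ᵢ) = 24.9655 + 60.2720 + 16.0800 = 101.3175

101.32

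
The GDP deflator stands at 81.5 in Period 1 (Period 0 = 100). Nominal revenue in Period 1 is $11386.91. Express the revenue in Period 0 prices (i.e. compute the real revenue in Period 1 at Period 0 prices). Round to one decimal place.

13971.7

Real = Nominal ÷ (Index/100) = 11386.91 ÷ (81.5/100)
     = 11386.91 ÷ 0.815 = 13971.6687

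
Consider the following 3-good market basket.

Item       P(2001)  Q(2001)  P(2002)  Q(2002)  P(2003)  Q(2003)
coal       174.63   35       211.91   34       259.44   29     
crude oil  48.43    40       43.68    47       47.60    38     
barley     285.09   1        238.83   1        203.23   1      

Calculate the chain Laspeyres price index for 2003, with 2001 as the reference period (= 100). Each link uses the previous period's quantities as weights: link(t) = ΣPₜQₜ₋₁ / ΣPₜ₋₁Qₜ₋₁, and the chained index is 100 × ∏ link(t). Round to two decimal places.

Link 2001→2002:
ΣP(2002)Q(2001) = 211.91×35 + 43.68×40 + 238.83×1 = 7416.85 + 1747.2 + 238.83 = 9402.88
ΣP(2001)Q(2001) = 174.63×35 + 48.43×40 + 285.09×1 = 6112.05 + 1937.2 + 285.09 = 8334.34
link = 9402.88/8334.34 = 1.128209
Link 2002→2003:
ΣP(2003)Q(2002) = 259.44×34 + 47.60×47 + 203.23×1 = 8820.96 + 2237.2 + 203.23 = 11261.39
ΣP(2002)Q(2002) = 211.91×34 + 43.68×47 + 238.83×1 = 7204.94 + 2052.96 + 238.83 = 9496.73
link = 11261.39/9496.73 = 1.185818
Chained index = 100 × 1.128209 × 1.185818 = 133.7851

133.79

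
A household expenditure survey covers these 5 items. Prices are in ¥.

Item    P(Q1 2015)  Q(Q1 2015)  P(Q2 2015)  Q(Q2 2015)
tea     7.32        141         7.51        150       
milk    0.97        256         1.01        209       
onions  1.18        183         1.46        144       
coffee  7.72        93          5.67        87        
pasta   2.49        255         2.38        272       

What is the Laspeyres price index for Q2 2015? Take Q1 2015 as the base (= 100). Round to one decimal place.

95.4

Laspeyres price index uses base-period quantities as weights.
ΣP(Q2 2015)·Q(Q1 2015) = 7.51×141 + 1.01×256 + 1.46×183 + 5.67×93 + 2.38×255 = 1058.91 + 258.56 + 267.18 + 527.31 + 606.9 = 2718.86
ΣP(Q1 2015)·Q(Q1 2015) = 7.32×141 + 0.97×256 + 1.18×183 + 7.72×93 + 2.49×255 = 1032.12 + 248.32 + 215.94 + 717.96 + 634.95 = 2849.29
Index = 2718.86 / 2849.29 × 100 = 95.4224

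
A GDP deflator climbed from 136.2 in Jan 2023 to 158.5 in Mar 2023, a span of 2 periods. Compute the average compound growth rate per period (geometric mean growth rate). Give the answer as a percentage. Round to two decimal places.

7.88%

Growth factor = (158.5/136.2)^(1/2) = (1.163730)^(1/2) = 1.078763
Growth rate = 1.078763 − 1 = 0.078763 = 7.8763%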